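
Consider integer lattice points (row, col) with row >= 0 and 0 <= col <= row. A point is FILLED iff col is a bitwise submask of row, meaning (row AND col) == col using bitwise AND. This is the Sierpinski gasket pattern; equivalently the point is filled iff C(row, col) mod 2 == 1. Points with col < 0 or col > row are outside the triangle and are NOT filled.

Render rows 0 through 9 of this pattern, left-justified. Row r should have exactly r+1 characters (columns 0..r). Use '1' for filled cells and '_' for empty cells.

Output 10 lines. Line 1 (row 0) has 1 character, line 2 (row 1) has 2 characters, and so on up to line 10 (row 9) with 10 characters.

Answer: 1
11
1_1
1111
1___1
11__11
1_1_1_1
11111111
1_______1
11______11

Derivation:
r0=0: 1
r1=1: 11
r2=10: 1_1
r3=11: 1111
r4=100: 1___1
r5=101: 11__11
r6=110: 1_1_1_1
r7=111: 11111111
r8=1000: 1_______1
r9=1001: 11______11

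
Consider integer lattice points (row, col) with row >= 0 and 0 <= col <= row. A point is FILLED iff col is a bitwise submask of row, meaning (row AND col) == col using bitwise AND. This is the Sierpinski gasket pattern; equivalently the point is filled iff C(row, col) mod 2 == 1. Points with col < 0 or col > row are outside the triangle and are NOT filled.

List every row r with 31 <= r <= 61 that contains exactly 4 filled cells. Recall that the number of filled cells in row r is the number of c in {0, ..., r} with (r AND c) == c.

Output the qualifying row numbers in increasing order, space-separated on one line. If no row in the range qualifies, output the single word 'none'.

Answer: 33 34 36 40 48

Derivation:
Row r has 2^popcount(r) filled cells, so we need popcount(r) = log2(4) = 2.
Scan r = 31..61 and keep those with exactly 2 one-bits:
r=31=11111 popcount=5 -> skip
r=32=100000 popcount=1 -> skip
r=33=100001 popcount=2 -> KEEP
r=34=100010 popcount=2 -> KEEP
r=35=100011 popcount=3 -> skip
r=36=100100 popcount=2 -> KEEP
r=37=100101 popcount=3 -> skip
r=38=100110 popcount=3 -> skip
r=39=100111 popcount=4 -> skip
r=40=101000 popcount=2 -> KEEP
r=41=101001 popcount=3 -> skip
r=42=101010 popcount=3 -> skip
r=43=101011 popcount=4 -> skip
r=44=101100 popcount=3 -> skip
r=45=101101 popcount=4 -> skip
r=46=101110 popcount=4 -> skip
r=47=101111 popcount=5 -> skip
r=48=110000 popcount=2 -> KEEP
r=49=110001 popcount=3 -> skip
r=50=110010 popcount=3 -> skip
r=51=110011 popcount=4 -> skip
r=52=110100 popcount=3 -> skip
r=53=110101 popcount=4 -> skip
r=54=110110 popcount=4 -> skip
r=55=110111 popcount=5 -> skip
r=56=111000 popcount=3 -> skip
r=57=111001 popcount=4 -> skip
r=58=111010 popcount=4 -> skip
r=59=111011 popcount=5 -> skip
r=60=111100 popcount=4 -> skip
r=61=111101 popcount=5 -> skip
Kept rows: 33 34 36 40 48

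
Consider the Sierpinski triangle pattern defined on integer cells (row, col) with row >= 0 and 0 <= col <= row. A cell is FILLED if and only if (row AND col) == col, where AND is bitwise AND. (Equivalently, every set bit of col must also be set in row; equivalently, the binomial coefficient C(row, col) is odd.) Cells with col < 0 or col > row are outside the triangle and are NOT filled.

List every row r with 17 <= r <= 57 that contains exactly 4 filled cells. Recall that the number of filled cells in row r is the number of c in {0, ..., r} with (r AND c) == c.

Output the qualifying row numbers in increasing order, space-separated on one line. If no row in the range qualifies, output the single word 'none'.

Row r has 2^popcount(r) filled cells, so we need popcount(r) = log2(4) = 2.
Scan r = 17..57 and keep those with exactly 2 one-bits:
r=17=10001 popcount=2 -> KEEP
r=18=10010 popcount=2 -> KEEP
r=19=10011 popcount=3 -> skip
r=20=10100 popcount=2 -> KEEP
r=21=10101 popcount=3 -> skip
r=22=10110 popcount=3 -> skip
r=23=10111 popcount=4 -> skip
r=24=11000 popcount=2 -> KEEP
r=25=11001 popcount=3 -> skip
r=26=11010 popcount=3 -> skip
r=27=11011 popcount=4 -> skip
r=28=11100 popcount=3 -> skip
r=29=11101 popcount=4 -> skip
r=30=11110 popcount=4 -> skip
r=31=11111 popcount=5 -> skip
r=32=100000 popcount=1 -> skip
r=33=100001 popcount=2 -> KEEP
r=34=100010 popcount=2 -> KEEP
r=35=100011 popcount=3 -> skip
r=36=100100 popcount=2 -> KEEP
r=37=100101 popcount=3 -> skip
r=38=100110 popcount=3 -> skip
r=39=100111 popcount=4 -> skip
r=40=101000 popcount=2 -> KEEP
r=41=101001 popcount=3 -> skip
r=42=101010 popcount=3 -> skip
r=43=101011 popcount=4 -> skip
r=44=101100 popcount=3 -> skip
r=45=101101 popcount=4 -> skip
r=46=101110 popcount=4 -> skip
r=47=101111 popcount=5 -> skip
r=48=110000 popcount=2 -> KEEP
r=49=110001 popcount=3 -> skip
r=50=110010 popcount=3 -> skip
r=51=110011 popcount=4 -> skip
r=52=110100 popcount=3 -> skip
r=53=110101 popcount=4 -> skip
r=54=110110 popcount=4 -> skip
r=55=110111 popcount=5 -> skip
r=56=111000 popcount=3 -> skip
r=57=111001 popcount=4 -> skip
Kept rows: 17 18 20 24 33 34 36 40 48

Answer: 17 18 20 24 33 34 36 40 48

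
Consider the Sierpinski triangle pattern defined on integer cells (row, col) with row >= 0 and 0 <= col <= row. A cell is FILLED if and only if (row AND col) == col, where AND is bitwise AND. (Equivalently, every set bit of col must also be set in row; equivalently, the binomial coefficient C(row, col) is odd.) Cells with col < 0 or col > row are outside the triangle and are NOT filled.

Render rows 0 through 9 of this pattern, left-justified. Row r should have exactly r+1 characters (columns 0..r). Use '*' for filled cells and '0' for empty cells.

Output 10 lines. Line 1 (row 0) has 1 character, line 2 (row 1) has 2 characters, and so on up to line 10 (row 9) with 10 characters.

r0=0: *
r1=1: **
r2=10: *0*
r3=11: ****
r4=100: *000*
r5=101: **00**
r6=110: *0*0*0*
r7=111: ********
r8=1000: *0000000*
r9=1001: **000000**

Answer: *
**
*0*
****
*000*
**00**
*0*0*0*
********
*0000000*
**000000**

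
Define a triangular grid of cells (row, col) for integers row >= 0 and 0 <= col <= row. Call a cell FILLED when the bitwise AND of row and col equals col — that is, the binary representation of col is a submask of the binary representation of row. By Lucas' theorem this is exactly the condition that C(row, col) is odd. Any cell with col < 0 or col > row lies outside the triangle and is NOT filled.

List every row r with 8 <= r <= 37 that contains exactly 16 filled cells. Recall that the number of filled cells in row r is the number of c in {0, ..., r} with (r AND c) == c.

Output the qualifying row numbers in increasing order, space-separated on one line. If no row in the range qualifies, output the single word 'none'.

Answer: 15 23 27 29 30

Derivation:
Row r has 2^popcount(r) filled cells, so we need popcount(r) = log2(16) = 4.
Scan r = 8..37 and keep those with exactly 4 one-bits:
r=8=1000 popcount=1 -> skip
r=9=1001 popcount=2 -> skip
r=10=1010 popcount=2 -> skip
r=11=1011 popcount=3 -> skip
r=12=1100 popcount=2 -> skip
r=13=1101 popcount=3 -> skip
r=14=1110 popcount=3 -> skip
r=15=1111 popcount=4 -> KEEP
r=16=10000 popcount=1 -> skip
r=17=10001 popcount=2 -> skip
r=18=10010 popcount=2 -> skip
r=19=10011 popcount=3 -> skip
r=20=10100 popcount=2 -> skip
r=21=10101 popcount=3 -> skip
r=22=10110 popcount=3 -> skip
r=23=10111 popcount=4 -> KEEP
r=24=11000 popcount=2 -> skip
r=25=11001 popcount=3 -> skip
r=26=11010 popcount=3 -> skip
r=27=11011 popcount=4 -> KEEP
r=28=11100 popcount=3 -> skip
r=29=11101 popcount=4 -> KEEP
r=30=11110 popcount=4 -> KEEP
r=31=11111 popcount=5 -> skip
r=32=100000 popcount=1 -> skip
r=33=100001 popcount=2 -> skip
r=34=100010 popcount=2 -> skip
r=35=100011 popcount=3 -> skip
r=36=100100 popcount=2 -> skip
r=37=100101 popcount=3 -> skip
Kept rows: 15 23 27 29 30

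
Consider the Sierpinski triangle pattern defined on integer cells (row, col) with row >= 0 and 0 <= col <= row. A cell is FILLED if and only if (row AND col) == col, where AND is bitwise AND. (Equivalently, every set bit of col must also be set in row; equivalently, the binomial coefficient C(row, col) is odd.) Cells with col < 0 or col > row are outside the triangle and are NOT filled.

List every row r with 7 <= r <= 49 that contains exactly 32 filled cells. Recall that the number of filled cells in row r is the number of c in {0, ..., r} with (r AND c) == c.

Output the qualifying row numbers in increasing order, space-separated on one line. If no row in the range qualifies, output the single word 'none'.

Row r has 2^popcount(r) filled cells, so we need popcount(r) = log2(32) = 5.
Scan r = 7..49 and keep those with exactly 5 one-bits:
r=7=111 popcount=3 -> skip
r=8=1000 popcount=1 -> skip
r=9=1001 popcount=2 -> skip
r=10=1010 popcount=2 -> skip
r=11=1011 popcount=3 -> skip
r=12=1100 popcount=2 -> skip
r=13=1101 popcount=3 -> skip
r=14=1110 popcount=3 -> skip
r=15=1111 popcount=4 -> skip
r=16=10000 popcount=1 -> skip
r=17=10001 popcount=2 -> skip
r=18=10010 popcount=2 -> skip
r=19=10011 popcount=3 -> skip
r=20=10100 popcount=2 -> skip
r=21=10101 popcount=3 -> skip
r=22=10110 popcount=3 -> skip
r=23=10111 popcount=4 -> skip
r=24=11000 popcount=2 -> skip
r=25=11001 popcount=3 -> skip
r=26=11010 popcount=3 -> skip
r=27=11011 popcount=4 -> skip
r=28=11100 popcount=3 -> skip
r=29=11101 popcount=4 -> skip
r=30=11110 popcount=4 -> skip
r=31=11111 popcount=5 -> KEEP
r=32=100000 popcount=1 -> skip
r=33=100001 popcount=2 -> skip
r=34=100010 popcount=2 -> skip
r=35=100011 popcount=3 -> skip
r=36=100100 popcount=2 -> skip
r=37=100101 popcount=3 -> skip
r=38=100110 popcount=3 -> skip
r=39=100111 popcount=4 -> skip
r=40=101000 popcount=2 -> skip
r=41=101001 popcount=3 -> skip
r=42=101010 popcount=3 -> skip
r=43=101011 popcount=4 -> skip
r=44=101100 popcount=3 -> skip
r=45=101101 popcount=4 -> skip
r=46=101110 popcount=4 -> skip
r=47=101111 popcount=5 -> KEEP
r=48=110000 popcount=2 -> skip
r=49=110001 popcount=3 -> skip
Kept rows: 31 47

Answer: 31 47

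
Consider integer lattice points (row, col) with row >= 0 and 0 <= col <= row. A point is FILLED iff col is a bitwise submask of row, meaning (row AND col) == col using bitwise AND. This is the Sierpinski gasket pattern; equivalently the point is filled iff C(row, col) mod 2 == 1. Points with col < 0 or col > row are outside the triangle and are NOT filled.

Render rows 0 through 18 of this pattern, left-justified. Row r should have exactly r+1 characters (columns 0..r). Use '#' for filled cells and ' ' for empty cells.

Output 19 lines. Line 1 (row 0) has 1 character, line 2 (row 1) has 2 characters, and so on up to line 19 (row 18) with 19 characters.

r0=0: #
r1=1: ##
r2=10: # #
r3=11: ####
r4=100: #   #
r5=101: ##  ##
r6=110: # # # #
r7=111: ########
r8=1000: #       #
r9=1001: ##      ##
r10=1010: # #     # #
r11=1011: ####    ####
r12=1100: #   #   #   #
r13=1101: ##  ##  ##  ##
r14=1110: # # # # # # # #
r15=1111: ################
r16=10000: #               #
r17=10001: ##              ##
r18=10010: # #             # #

Answer: #
##
# #
####
#   #
##  ##
# # # #
########
#       #
##      ##
# #     # #
####    ####
#   #   #   #
##  ##  ##  ##
# # # # # # # #
################
#               #
##              ##
# #             # #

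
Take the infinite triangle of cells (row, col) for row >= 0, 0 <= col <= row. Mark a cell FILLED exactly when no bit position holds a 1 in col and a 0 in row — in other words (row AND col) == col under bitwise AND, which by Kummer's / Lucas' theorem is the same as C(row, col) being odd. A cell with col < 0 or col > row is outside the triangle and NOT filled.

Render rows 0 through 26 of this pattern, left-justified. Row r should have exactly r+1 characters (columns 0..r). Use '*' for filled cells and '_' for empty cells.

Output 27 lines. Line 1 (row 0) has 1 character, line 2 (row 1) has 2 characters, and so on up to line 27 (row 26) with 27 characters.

Answer: *
**
*_*
****
*___*
**__**
*_*_*_*
********
*_______*
**______**
*_*_____*_*
****____****
*___*___*___*
**__**__**__**
*_*_*_*_*_*_*_*
****************
*_______________*
**______________**
*_*_____________*_*
****____________****
*___*___________*___*
**__**__________**__**
*_*_*_*_________*_*_*_*
********________********
*_______*_______*_______*
**______**______**______**
*_*_____*_*_____*_*_____*_*

Derivation:
r0=0: *
r1=1: **
r2=10: *_*
r3=11: ****
r4=100: *___*
r5=101: **__**
r6=110: *_*_*_*
r7=111: ********
r8=1000: *_______*
r9=1001: **______**
r10=1010: *_*_____*_*
r11=1011: ****____****
r12=1100: *___*___*___*
r13=1101: **__**__**__**
r14=1110: *_*_*_*_*_*_*_*
r15=1111: ****************
r16=10000: *_______________*
r17=10001: **______________**
r18=10010: *_*_____________*_*
r19=10011: ****____________****
r20=10100: *___*___________*___*
r21=10101: **__**__________**__**
r22=10110: *_*_*_*_________*_*_*_*
r23=10111: ********________********
r24=11000: *_______*_______*_______*
r25=11001: **______**______**______**
r26=11010: *_*_____*_*_____*_*_____*_*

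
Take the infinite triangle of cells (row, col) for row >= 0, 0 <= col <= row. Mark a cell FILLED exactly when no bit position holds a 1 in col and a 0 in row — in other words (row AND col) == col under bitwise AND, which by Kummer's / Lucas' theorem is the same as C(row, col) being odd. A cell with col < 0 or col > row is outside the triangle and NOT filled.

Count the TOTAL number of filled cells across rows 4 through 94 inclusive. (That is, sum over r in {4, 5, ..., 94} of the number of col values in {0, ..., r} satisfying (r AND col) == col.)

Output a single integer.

Answer: 1142

Derivation:
r4=100 pc1: +2 =2
r5=101 pc2: +4 =6
r6=110 pc2: +4 =10
r7=111 pc3: +8 =18
r8=1000 pc1: +2 =20
r9=1001 pc2: +4 =24
r10=1010 pc2: +4 =28
r11=1011 pc3: +8 =36
r12=1100 pc2: +4 =40
r13=1101 pc3: +8 =48
r14=1110 pc3: +8 =56
r15=1111 pc4: +16 =72
r16=10000 pc1: +2 =74
r17=10001 pc2: +4 =78
r18=10010 pc2: +4 =82
r19=10011 pc3: +8 =90
r20=10100 pc2: +4 =94
r21=10101 pc3: +8 =102
r22=10110 pc3: +8 =110
r23=10111 pc4: +16 =126
r24=11000 pc2: +4 =130
r25=11001 pc3: +8 =138
r26=11010 pc3: +8 =146
r27=11011 pc4: +16 =162
r28=11100 pc3: +8 =170
r29=11101 pc4: +16 =186
r30=11110 pc4: +16 =202
r31=11111 pc5: +32 =234
r32=100000 pc1: +2 =236
r33=100001 pc2: +4 =240
r34=100010 pc2: +4 =244
r35=100011 pc3: +8 =252
r36=100100 pc2: +4 =256
r37=100101 pc3: +8 =264
r38=100110 pc3: +8 =272
r39=100111 pc4: +16 =288
r40=101000 pc2: +4 =292
r41=101001 pc3: +8 =300
r42=101010 pc3: +8 =308
r43=101011 pc4: +16 =324
r44=101100 pc3: +8 =332
r45=101101 pc4: +16 =348
r46=101110 pc4: +16 =364
r47=101111 pc5: +32 =396
r48=110000 pc2: +4 =400
r49=110001 pc3: +8 =408
r50=110010 pc3: +8 =416
r51=110011 pc4: +16 =432
r52=110100 pc3: +8 =440
r53=110101 pc4: +16 =456
r54=110110 pc4: +16 =472
r55=110111 pc5: +32 =504
r56=111000 pc3: +8 =512
r57=111001 pc4: +16 =528
r58=111010 pc4: +16 =544
r59=111011 pc5: +32 =576
r60=111100 pc4: +16 =592
r61=111101 pc5: +32 =624
r62=111110 pc5: +32 =656
r63=111111 pc6: +64 =720
r64=1000000 pc1: +2 =722
r65=1000001 pc2: +4 =726
r66=1000010 pc2: +4 =730
r67=1000011 pc3: +8 =738
r68=1000100 pc2: +4 =742
r69=1000101 pc3: +8 =750
r70=1000110 pc3: +8 =758
r71=1000111 pc4: +16 =774
r72=1001000 pc2: +4 =778
r73=1001001 pc3: +8 =786
r74=1001010 pc3: +8 =794
r75=1001011 pc4: +16 =810
r76=1001100 pc3: +8 =818
r77=1001101 pc4: +16 =834
r78=1001110 pc4: +16 =850
r79=1001111 pc5: +32 =882
r80=1010000 pc2: +4 =886
r81=1010001 pc3: +8 =894
r82=1010010 pc3: +8 =902
r83=1010011 pc4: +16 =918
r84=1010100 pc3: +8 =926
r85=1010101 pc4: +16 =942
r86=1010110 pc4: +16 =958
r87=1010111 pc5: +32 =990
r88=1011000 pc3: +8 =998
r89=1011001 pc4: +16 =1014
r90=1011010 pc4: +16 =1030
r91=1011011 pc5: +32 =1062
r92=1011100 pc4: +16 =1078
r93=1011101 pc5: +32 =1110
r94=1011110 pc5: +32 =1142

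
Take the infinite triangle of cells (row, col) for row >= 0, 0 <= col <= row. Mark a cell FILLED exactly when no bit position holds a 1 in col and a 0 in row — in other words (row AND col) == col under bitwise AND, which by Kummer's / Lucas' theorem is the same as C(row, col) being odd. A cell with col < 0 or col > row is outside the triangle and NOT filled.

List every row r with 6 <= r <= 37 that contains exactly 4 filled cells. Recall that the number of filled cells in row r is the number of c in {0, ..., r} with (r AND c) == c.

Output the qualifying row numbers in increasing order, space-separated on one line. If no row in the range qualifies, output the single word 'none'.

Row r has 2^popcount(r) filled cells, so we need popcount(r) = log2(4) = 2.
Scan r = 6..37 and keep those with exactly 2 one-bits:
r=6=110 popcount=2 -> KEEP
r=7=111 popcount=3 -> skip
r=8=1000 popcount=1 -> skip
r=9=1001 popcount=2 -> KEEP
r=10=1010 popcount=2 -> KEEP
r=11=1011 popcount=3 -> skip
r=12=1100 popcount=2 -> KEEP
r=13=1101 popcount=3 -> skip
r=14=1110 popcount=3 -> skip
r=15=1111 popcount=4 -> skip
r=16=10000 popcount=1 -> skip
r=17=10001 popcount=2 -> KEEP
r=18=10010 popcount=2 -> KEEP
r=19=10011 popcount=3 -> skip
r=20=10100 popcount=2 -> KEEP
r=21=10101 popcount=3 -> skip
r=22=10110 popcount=3 -> skip
r=23=10111 popcount=4 -> skip
r=24=11000 popcount=2 -> KEEP
r=25=11001 popcount=3 -> skip
r=26=11010 popcount=3 -> skip
r=27=11011 popcount=4 -> skip
r=28=11100 popcount=3 -> skip
r=29=11101 popcount=4 -> skip
r=30=11110 popcount=4 -> skip
r=31=11111 popcount=5 -> skip
r=32=100000 popcount=1 -> skip
r=33=100001 popcount=2 -> KEEP
r=34=100010 popcount=2 -> KEEP
r=35=100011 popcount=3 -> skip
r=36=100100 popcount=2 -> KEEP
r=37=100101 popcount=3 -> skip
Kept rows: 6 9 10 12 17 18 20 24 33 34 36

Answer: 6 9 10 12 17 18 20 24 33 34 36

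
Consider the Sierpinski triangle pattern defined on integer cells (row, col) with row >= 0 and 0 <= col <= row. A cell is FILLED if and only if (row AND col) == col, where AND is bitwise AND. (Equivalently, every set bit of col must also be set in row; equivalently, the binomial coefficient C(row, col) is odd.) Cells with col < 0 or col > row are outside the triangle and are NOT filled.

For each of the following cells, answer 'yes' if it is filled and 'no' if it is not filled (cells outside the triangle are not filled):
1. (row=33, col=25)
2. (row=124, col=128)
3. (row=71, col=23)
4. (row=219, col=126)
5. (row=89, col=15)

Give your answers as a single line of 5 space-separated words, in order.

(33,25): row=0b100001, col=0b11001, row AND col = 0b1 = 1; 1 != 25 -> empty
(124,128): col outside [0, 124] -> not filled
(71,23): row=0b1000111, col=0b10111, row AND col = 0b111 = 7; 7 != 23 -> empty
(219,126): row=0b11011011, col=0b1111110, row AND col = 0b1011010 = 90; 90 != 126 -> empty
(89,15): row=0b1011001, col=0b1111, row AND col = 0b1001 = 9; 9 != 15 -> empty

Answer: no no no no no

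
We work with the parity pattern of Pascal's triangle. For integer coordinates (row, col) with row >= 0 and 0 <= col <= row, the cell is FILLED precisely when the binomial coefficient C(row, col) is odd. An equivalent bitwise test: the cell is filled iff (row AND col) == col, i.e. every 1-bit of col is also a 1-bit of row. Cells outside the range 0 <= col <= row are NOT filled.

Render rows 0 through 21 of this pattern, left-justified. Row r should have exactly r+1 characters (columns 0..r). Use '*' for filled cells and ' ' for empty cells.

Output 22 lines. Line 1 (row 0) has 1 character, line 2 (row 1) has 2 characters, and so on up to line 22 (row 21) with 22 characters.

r0=0: *
r1=1: **
r2=10: * *
r3=11: ****
r4=100: *   *
r5=101: **  **
r6=110: * * * *
r7=111: ********
r8=1000: *       *
r9=1001: **      **
r10=1010: * *     * *
r11=1011: ****    ****
r12=1100: *   *   *   *
r13=1101: **  **  **  **
r14=1110: * * * * * * * *
r15=1111: ****************
r16=10000: *               *
r17=10001: **              **
r18=10010: * *             * *
r19=10011: ****            ****
r20=10100: *   *           *   *
r21=10101: **  **          **  **

Answer: *
**
* *
****
*   *
**  **
* * * *
********
*       *
**      **
* *     * *
****    ****
*   *   *   *
**  **  **  **
* * * * * * * *
****************
*               *
**              **
* *             * *
****            ****
*   *           *   *
**  **          **  **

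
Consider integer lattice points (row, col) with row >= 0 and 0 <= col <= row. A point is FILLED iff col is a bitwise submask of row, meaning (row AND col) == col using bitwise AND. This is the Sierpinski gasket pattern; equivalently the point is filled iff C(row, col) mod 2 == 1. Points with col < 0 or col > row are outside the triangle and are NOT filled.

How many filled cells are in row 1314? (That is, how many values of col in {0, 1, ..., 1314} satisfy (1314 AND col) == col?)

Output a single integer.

Answer: 16

Derivation:
1314 in binary = 10100100010
popcount(1314) = number of 1-bits in 10100100010 = 4
A col c satisfies (1314 AND c) == c iff every set bit of c is also set in 1314; each of the 4 set bits of 1314 can independently be on or off in c.
count = 2^4 = 16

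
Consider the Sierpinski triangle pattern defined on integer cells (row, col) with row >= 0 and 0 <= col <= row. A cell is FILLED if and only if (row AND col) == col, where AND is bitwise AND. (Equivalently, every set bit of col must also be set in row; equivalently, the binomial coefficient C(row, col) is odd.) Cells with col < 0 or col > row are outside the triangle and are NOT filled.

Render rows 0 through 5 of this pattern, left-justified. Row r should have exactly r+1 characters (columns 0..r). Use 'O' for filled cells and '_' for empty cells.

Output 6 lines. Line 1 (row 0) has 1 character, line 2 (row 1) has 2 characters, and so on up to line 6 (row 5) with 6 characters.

Answer: O
OO
O_O
OOOO
O___O
OO__OO

Derivation:
r0=0: O
r1=1: OO
r2=10: O_O
r3=11: OOOO
r4=100: O___O
r5=101: OO__OO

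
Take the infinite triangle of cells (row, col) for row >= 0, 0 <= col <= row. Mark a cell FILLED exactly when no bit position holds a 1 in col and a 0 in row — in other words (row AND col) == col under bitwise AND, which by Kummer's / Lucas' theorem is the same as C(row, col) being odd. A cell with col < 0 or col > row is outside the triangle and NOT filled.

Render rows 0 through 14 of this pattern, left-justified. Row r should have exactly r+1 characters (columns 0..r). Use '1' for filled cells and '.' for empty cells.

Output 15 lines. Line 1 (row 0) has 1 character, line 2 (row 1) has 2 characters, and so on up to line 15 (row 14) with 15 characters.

r0=0: 1
r1=1: 11
r2=10: 1.1
r3=11: 1111
r4=100: 1...1
r5=101: 11..11
r6=110: 1.1.1.1
r7=111: 11111111
r8=1000: 1.......1
r9=1001: 11......11
r10=1010: 1.1.....1.1
r11=1011: 1111....1111
r12=1100: 1...1...1...1
r13=1101: 11..11..11..11
r14=1110: 1.1.1.1.1.1.1.1

Answer: 1
11
1.1
1111
1...1
11..11
1.1.1.1
11111111
1.......1
11......11
1.1.....1.1
1111....1111
1...1...1...1
11..11..11..11
1.1.1.1.1.1.1.1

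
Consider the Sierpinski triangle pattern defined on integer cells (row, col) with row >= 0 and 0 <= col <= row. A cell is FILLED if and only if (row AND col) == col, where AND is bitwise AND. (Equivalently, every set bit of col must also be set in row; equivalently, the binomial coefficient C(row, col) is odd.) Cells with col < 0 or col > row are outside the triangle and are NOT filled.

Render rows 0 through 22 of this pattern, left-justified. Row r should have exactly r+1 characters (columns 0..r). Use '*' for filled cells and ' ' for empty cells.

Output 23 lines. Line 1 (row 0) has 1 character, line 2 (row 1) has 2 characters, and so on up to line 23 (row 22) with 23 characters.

Answer: *
**
* *
****
*   *
**  **
* * * *
********
*       *
**      **
* *     * *
****    ****
*   *   *   *
**  **  **  **
* * * * * * * *
****************
*               *
**              **
* *             * *
****            ****
*   *           *   *
**  **          **  **
* * * *         * * * *

Derivation:
r0=0: *
r1=1: **
r2=10: * *
r3=11: ****
r4=100: *   *
r5=101: **  **
r6=110: * * * *
r7=111: ********
r8=1000: *       *
r9=1001: **      **
r10=1010: * *     * *
r11=1011: ****    ****
r12=1100: *   *   *   *
r13=1101: **  **  **  **
r14=1110: * * * * * * * *
r15=1111: ****************
r16=10000: *               *
r17=10001: **              **
r18=10010: * *             * *
r19=10011: ****            ****
r20=10100: *   *           *   *
r21=10101: **  **          **  **
r22=10110: * * * *         * * * *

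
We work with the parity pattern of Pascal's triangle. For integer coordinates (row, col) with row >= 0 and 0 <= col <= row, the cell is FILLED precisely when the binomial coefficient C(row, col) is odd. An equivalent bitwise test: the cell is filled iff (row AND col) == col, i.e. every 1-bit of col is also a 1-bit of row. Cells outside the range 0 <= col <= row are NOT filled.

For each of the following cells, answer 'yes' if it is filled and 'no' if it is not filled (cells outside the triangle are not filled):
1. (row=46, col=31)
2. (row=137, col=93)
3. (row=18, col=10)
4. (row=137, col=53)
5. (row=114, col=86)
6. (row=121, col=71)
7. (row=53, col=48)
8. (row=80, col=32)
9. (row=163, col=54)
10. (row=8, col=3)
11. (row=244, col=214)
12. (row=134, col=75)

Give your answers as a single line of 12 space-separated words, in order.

(46,31): row=0b101110, col=0b11111, row AND col = 0b1110 = 14; 14 != 31 -> empty
(137,93): row=0b10001001, col=0b1011101, row AND col = 0b1001 = 9; 9 != 93 -> empty
(18,10): row=0b10010, col=0b1010, row AND col = 0b10 = 2; 2 != 10 -> empty
(137,53): row=0b10001001, col=0b110101, row AND col = 0b1 = 1; 1 != 53 -> empty
(114,86): row=0b1110010, col=0b1010110, row AND col = 0b1010010 = 82; 82 != 86 -> empty
(121,71): row=0b1111001, col=0b1000111, row AND col = 0b1000001 = 65; 65 != 71 -> empty
(53,48): row=0b110101, col=0b110000, row AND col = 0b110000 = 48; 48 == 48 -> filled
(80,32): row=0b1010000, col=0b100000, row AND col = 0b0 = 0; 0 != 32 -> empty
(163,54): row=0b10100011, col=0b110110, row AND col = 0b100010 = 34; 34 != 54 -> empty
(8,3): row=0b1000, col=0b11, row AND col = 0b0 = 0; 0 != 3 -> empty
(244,214): row=0b11110100, col=0b11010110, row AND col = 0b11010100 = 212; 212 != 214 -> empty
(134,75): row=0b10000110, col=0b1001011, row AND col = 0b10 = 2; 2 != 75 -> empty

Answer: no no no no no no yes no no no no no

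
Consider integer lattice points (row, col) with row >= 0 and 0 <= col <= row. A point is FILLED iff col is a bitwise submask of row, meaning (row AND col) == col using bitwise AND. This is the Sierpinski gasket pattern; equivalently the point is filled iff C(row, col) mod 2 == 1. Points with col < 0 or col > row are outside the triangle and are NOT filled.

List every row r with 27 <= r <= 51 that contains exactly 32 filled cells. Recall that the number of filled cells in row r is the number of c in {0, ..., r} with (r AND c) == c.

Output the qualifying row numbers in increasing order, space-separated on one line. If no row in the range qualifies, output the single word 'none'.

Row r has 2^popcount(r) filled cells, so we need popcount(r) = log2(32) = 5.
Scan r = 27..51 and keep those with exactly 5 one-bits:
r=27=11011 popcount=4 -> skip
r=28=11100 popcount=3 -> skip
r=29=11101 popcount=4 -> skip
r=30=11110 popcount=4 -> skip
r=31=11111 popcount=5 -> KEEP
r=32=100000 popcount=1 -> skip
r=33=100001 popcount=2 -> skip
r=34=100010 popcount=2 -> skip
r=35=100011 popcount=3 -> skip
r=36=100100 popcount=2 -> skip
r=37=100101 popcount=3 -> skip
r=38=100110 popcount=3 -> skip
r=39=100111 popcount=4 -> skip
r=40=101000 popcount=2 -> skip
r=41=101001 popcount=3 -> skip
r=42=101010 popcount=3 -> skip
r=43=101011 popcount=4 -> skip
r=44=101100 popcount=3 -> skip
r=45=101101 popcount=4 -> skip
r=46=101110 popcount=4 -> skip
r=47=101111 popcount=5 -> KEEP
r=48=110000 popcount=2 -> skip
r=49=110001 popcount=3 -> skip
r=50=110010 popcount=3 -> skip
r=51=110011 popcount=4 -> skip
Kept rows: 31 47

Answer: 31 47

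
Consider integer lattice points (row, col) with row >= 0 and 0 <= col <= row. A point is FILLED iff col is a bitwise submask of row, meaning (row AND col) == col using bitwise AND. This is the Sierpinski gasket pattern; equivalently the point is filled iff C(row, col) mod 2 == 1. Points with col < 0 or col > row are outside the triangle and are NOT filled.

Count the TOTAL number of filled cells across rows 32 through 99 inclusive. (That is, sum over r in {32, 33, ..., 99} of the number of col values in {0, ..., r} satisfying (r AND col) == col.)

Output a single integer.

r32=100000 pc1: +2 =2
r33=100001 pc2: +4 =6
r34=100010 pc2: +4 =10
r35=100011 pc3: +8 =18
r36=100100 pc2: +4 =22
r37=100101 pc3: +8 =30
r38=100110 pc3: +8 =38
r39=100111 pc4: +16 =54
r40=101000 pc2: +4 =58
r41=101001 pc3: +8 =66
r42=101010 pc3: +8 =74
r43=101011 pc4: +16 =90
r44=101100 pc3: +8 =98
r45=101101 pc4: +16 =114
r46=101110 pc4: +16 =130
r47=101111 pc5: +32 =162
r48=110000 pc2: +4 =166
r49=110001 pc3: +8 =174
r50=110010 pc3: +8 =182
r51=110011 pc4: +16 =198
r52=110100 pc3: +8 =206
r53=110101 pc4: +16 =222
r54=110110 pc4: +16 =238
r55=110111 pc5: +32 =270
r56=111000 pc3: +8 =278
r57=111001 pc4: +16 =294
r58=111010 pc4: +16 =310
r59=111011 pc5: +32 =342
r60=111100 pc4: +16 =358
r61=111101 pc5: +32 =390
r62=111110 pc5: +32 =422
r63=111111 pc6: +64 =486
r64=1000000 pc1: +2 =488
r65=1000001 pc2: +4 =492
r66=1000010 pc2: +4 =496
r67=1000011 pc3: +8 =504
r68=1000100 pc2: +4 =508
r69=1000101 pc3: +8 =516
r70=1000110 pc3: +8 =524
r71=1000111 pc4: +16 =540
r72=1001000 pc2: +4 =544
r73=1001001 pc3: +8 =552
r74=1001010 pc3: +8 =560
r75=1001011 pc4: +16 =576
r76=1001100 pc3: +8 =584
r77=1001101 pc4: +16 =600
r78=1001110 pc4: +16 =616
r79=1001111 pc5: +32 =648
r80=1010000 pc2: +4 =652
r81=1010001 pc3: +8 =660
r82=1010010 pc3: +8 =668
r83=1010011 pc4: +16 =684
r84=1010100 pc3: +8 =692
r85=1010101 pc4: +16 =708
r86=1010110 pc4: +16 =724
r87=1010111 pc5: +32 =756
r88=1011000 pc3: +8 =764
r89=1011001 pc4: +16 =780
r90=1011010 pc4: +16 =796
r91=1011011 pc5: +32 =828
r92=1011100 pc4: +16 =844
r93=1011101 pc5: +32 =876
r94=1011110 pc5: +32 =908
r95=1011111 pc6: +64 =972
r96=1100000 pc2: +4 =976
r97=1100001 pc3: +8 =984
r98=1100010 pc3: +8 =992
r99=1100011 pc4: +16 =1008

Answer: 1008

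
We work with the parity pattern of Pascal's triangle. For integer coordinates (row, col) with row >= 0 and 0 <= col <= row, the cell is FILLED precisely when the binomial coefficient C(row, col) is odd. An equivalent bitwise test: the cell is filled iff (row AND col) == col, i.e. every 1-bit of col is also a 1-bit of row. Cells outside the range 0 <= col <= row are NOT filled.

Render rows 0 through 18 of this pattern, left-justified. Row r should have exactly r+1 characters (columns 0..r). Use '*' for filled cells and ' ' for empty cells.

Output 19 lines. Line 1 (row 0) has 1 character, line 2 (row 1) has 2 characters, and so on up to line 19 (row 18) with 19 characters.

r0=0: *
r1=1: **
r2=10: * *
r3=11: ****
r4=100: *   *
r5=101: **  **
r6=110: * * * *
r7=111: ********
r8=1000: *       *
r9=1001: **      **
r10=1010: * *     * *
r11=1011: ****    ****
r12=1100: *   *   *   *
r13=1101: **  **  **  **
r14=1110: * * * * * * * *
r15=1111: ****************
r16=10000: *               *
r17=10001: **              **
r18=10010: * *             * *

Answer: *
**
* *
****
*   *
**  **
* * * *
********
*       *
**      **
* *     * *
****    ****
*   *   *   *
**  **  **  **
* * * * * * * *
****************
*               *
**              **
* *             * *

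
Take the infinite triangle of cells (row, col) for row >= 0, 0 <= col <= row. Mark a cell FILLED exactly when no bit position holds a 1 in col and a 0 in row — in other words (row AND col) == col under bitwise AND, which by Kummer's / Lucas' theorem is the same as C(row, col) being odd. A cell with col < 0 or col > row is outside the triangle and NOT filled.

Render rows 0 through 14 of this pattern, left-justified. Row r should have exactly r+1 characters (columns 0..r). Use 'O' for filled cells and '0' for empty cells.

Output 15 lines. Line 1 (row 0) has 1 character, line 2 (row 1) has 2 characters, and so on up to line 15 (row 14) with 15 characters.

Answer: O
OO
O0O
OOOO
O000O
OO00OO
O0O0O0O
OOOOOOOO
O0000000O
OO000000OO
O0O00000O0O
OOOO0000OOOO
O000O000O000O
OO00OO00OO00OO
O0O0O0O0O0O0O0O

Derivation:
r0=0: O
r1=1: OO
r2=10: O0O
r3=11: OOOO
r4=100: O000O
r5=101: OO00OO
r6=110: O0O0O0O
r7=111: OOOOOOOO
r8=1000: O0000000O
r9=1001: OO000000OO
r10=1010: O0O00000O0O
r11=1011: OOOO0000OOOO
r12=1100: O000O000O000O
r13=1101: OO00OO00OO00OO
r14=1110: O0O0O0O0O0O0O0O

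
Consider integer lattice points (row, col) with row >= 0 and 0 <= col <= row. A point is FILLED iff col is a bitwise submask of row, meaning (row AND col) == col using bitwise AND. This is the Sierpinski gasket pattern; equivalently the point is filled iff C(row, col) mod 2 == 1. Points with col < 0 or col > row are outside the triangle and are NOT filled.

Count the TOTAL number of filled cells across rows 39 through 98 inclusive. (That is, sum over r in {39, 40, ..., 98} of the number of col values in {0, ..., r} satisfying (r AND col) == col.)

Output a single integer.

Answer: 954

Derivation:
r39=100111 pc4: +16 =16
r40=101000 pc2: +4 =20
r41=101001 pc3: +8 =28
r42=101010 pc3: +8 =36
r43=101011 pc4: +16 =52
r44=101100 pc3: +8 =60
r45=101101 pc4: +16 =76
r46=101110 pc4: +16 =92
r47=101111 pc5: +32 =124
r48=110000 pc2: +4 =128
r49=110001 pc3: +8 =136
r50=110010 pc3: +8 =144
r51=110011 pc4: +16 =160
r52=110100 pc3: +8 =168
r53=110101 pc4: +16 =184
r54=110110 pc4: +16 =200
r55=110111 pc5: +32 =232
r56=111000 pc3: +8 =240
r57=111001 pc4: +16 =256
r58=111010 pc4: +16 =272
r59=111011 pc5: +32 =304
r60=111100 pc4: +16 =320
r61=111101 pc5: +32 =352
r62=111110 pc5: +32 =384
r63=111111 pc6: +64 =448
r64=1000000 pc1: +2 =450
r65=1000001 pc2: +4 =454
r66=1000010 pc2: +4 =458
r67=1000011 pc3: +8 =466
r68=1000100 pc2: +4 =470
r69=1000101 pc3: +8 =478
r70=1000110 pc3: +8 =486
r71=1000111 pc4: +16 =502
r72=1001000 pc2: +4 =506
r73=1001001 pc3: +8 =514
r74=1001010 pc3: +8 =522
r75=1001011 pc4: +16 =538
r76=1001100 pc3: +8 =546
r77=1001101 pc4: +16 =562
r78=1001110 pc4: +16 =578
r79=1001111 pc5: +32 =610
r80=1010000 pc2: +4 =614
r81=1010001 pc3: +8 =622
r82=1010010 pc3: +8 =630
r83=1010011 pc4: +16 =646
r84=1010100 pc3: +8 =654
r85=1010101 pc4: +16 =670
r86=1010110 pc4: +16 =686
r87=1010111 pc5: +32 =718
r88=1011000 pc3: +8 =726
r89=1011001 pc4: +16 =742
r90=1011010 pc4: +16 =758
r91=1011011 pc5: +32 =790
r92=1011100 pc4: +16 =806
r93=1011101 pc5: +32 =838
r94=1011110 pc5: +32 =870
r95=1011111 pc6: +64 =934
r96=1100000 pc2: +4 =938
r97=1100001 pc3: +8 =946
r98=1100010 pc3: +8 =954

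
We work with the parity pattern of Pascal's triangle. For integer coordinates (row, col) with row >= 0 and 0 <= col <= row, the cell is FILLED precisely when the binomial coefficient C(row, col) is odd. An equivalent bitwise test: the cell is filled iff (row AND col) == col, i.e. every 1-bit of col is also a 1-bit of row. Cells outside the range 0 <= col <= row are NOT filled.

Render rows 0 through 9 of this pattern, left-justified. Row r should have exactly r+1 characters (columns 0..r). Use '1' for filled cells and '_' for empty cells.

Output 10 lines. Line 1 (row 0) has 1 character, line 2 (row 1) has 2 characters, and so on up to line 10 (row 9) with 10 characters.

r0=0: 1
r1=1: 11
r2=10: 1_1
r3=11: 1111
r4=100: 1___1
r5=101: 11__11
r6=110: 1_1_1_1
r7=111: 11111111
r8=1000: 1_______1
r9=1001: 11______11

Answer: 1
11
1_1
1111
1___1
11__11
1_1_1_1
11111111
1_______1
11______11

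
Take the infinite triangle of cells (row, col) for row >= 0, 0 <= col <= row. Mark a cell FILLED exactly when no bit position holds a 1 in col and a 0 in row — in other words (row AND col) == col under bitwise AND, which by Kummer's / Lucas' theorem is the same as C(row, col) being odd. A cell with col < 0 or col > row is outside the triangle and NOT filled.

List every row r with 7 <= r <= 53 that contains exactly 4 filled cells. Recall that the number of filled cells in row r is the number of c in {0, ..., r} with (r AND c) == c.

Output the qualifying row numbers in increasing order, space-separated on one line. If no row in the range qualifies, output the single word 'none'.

Row r has 2^popcount(r) filled cells, so we need popcount(r) = log2(4) = 2.
Scan r = 7..53 and keep those with exactly 2 one-bits:
r=7=111 popcount=3 -> skip
r=8=1000 popcount=1 -> skip
r=9=1001 popcount=2 -> KEEP
r=10=1010 popcount=2 -> KEEP
r=11=1011 popcount=3 -> skip
r=12=1100 popcount=2 -> KEEP
r=13=1101 popcount=3 -> skip
r=14=1110 popcount=3 -> skip
r=15=1111 popcount=4 -> skip
r=16=10000 popcount=1 -> skip
r=17=10001 popcount=2 -> KEEP
r=18=10010 popcount=2 -> KEEP
r=19=10011 popcount=3 -> skip
r=20=10100 popcount=2 -> KEEP
r=21=10101 popcount=3 -> skip
r=22=10110 popcount=3 -> skip
r=23=10111 popcount=4 -> skip
r=24=11000 popcount=2 -> KEEP
r=25=11001 popcount=3 -> skip
r=26=11010 popcount=3 -> skip
r=27=11011 popcount=4 -> skip
r=28=11100 popcount=3 -> skip
r=29=11101 popcount=4 -> skip
r=30=11110 popcount=4 -> skip
r=31=11111 popcount=5 -> skip
r=32=100000 popcount=1 -> skip
r=33=100001 popcount=2 -> KEEP
r=34=100010 popcount=2 -> KEEP
r=35=100011 popcount=3 -> skip
r=36=100100 popcount=2 -> KEEP
r=37=100101 popcount=3 -> skip
r=38=100110 popcount=3 -> skip
r=39=100111 popcount=4 -> skip
r=40=101000 popcount=2 -> KEEP
r=41=101001 popcount=3 -> skip
r=42=101010 popcount=3 -> skip
r=43=101011 popcount=4 -> skip
r=44=101100 popcount=3 -> skip
r=45=101101 popcount=4 -> skip
r=46=101110 popcount=4 -> skip
r=47=101111 popcount=5 -> skip
r=48=110000 popcount=2 -> KEEP
r=49=110001 popcount=3 -> skip
r=50=110010 popcount=3 -> skip
r=51=110011 popcount=4 -> skip
r=52=110100 popcount=3 -> skip
r=53=110101 popcount=4 -> skip
Kept rows: 9 10 12 17 18 20 24 33 34 36 40 48

Answer: 9 10 12 17 18 20 24 33 34 36 40 48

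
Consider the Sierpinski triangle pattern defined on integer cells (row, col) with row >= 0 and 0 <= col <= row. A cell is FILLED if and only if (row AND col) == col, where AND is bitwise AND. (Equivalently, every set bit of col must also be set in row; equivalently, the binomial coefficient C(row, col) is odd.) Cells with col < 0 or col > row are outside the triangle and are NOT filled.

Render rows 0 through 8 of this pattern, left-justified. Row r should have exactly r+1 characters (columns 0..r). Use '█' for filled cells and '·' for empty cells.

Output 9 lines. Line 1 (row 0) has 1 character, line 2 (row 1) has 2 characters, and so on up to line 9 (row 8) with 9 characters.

r0=0: █
r1=1: ██
r2=10: █·█
r3=11: ████
r4=100: █···█
r5=101: ██··██
r6=110: █·█·█·█
r7=111: ████████
r8=1000: █·······█

Answer: █
██
█·█
████
█···█
██··██
█·█·█·█
████████
█·······█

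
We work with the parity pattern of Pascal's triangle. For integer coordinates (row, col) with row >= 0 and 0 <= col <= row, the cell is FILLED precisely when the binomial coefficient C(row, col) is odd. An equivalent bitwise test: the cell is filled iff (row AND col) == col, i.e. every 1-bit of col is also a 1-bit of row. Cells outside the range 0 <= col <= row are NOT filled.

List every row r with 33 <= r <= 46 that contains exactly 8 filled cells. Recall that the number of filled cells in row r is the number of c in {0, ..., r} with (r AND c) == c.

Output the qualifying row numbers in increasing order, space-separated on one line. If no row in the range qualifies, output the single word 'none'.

Row r has 2^popcount(r) filled cells, so we need popcount(r) = log2(8) = 3.
Scan r = 33..46 and keep those with exactly 3 one-bits:
r=33=100001 popcount=2 -> skip
r=34=100010 popcount=2 -> skip
r=35=100011 popcount=3 -> KEEP
r=36=100100 popcount=2 -> skip
r=37=100101 popcount=3 -> KEEP
r=38=100110 popcount=3 -> KEEP
r=39=100111 popcount=4 -> skip
r=40=101000 popcount=2 -> skip
r=41=101001 popcount=3 -> KEEP
r=42=101010 popcount=3 -> KEEP
r=43=101011 popcount=4 -> skip
r=44=101100 popcount=3 -> KEEP
r=45=101101 popcount=4 -> skip
r=46=101110 popcount=4 -> skip
Kept rows: 35 37 38 41 42 44

Answer: 35 37 38 41 42 44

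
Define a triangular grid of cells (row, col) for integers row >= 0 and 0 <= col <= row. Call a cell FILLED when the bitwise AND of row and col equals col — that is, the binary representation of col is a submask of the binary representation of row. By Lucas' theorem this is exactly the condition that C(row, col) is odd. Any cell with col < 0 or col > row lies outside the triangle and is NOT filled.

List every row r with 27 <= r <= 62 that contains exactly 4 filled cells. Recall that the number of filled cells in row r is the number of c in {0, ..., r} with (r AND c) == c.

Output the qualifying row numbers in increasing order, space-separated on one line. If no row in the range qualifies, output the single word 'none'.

Answer: 33 34 36 40 48

Derivation:
Row r has 2^popcount(r) filled cells, so we need popcount(r) = log2(4) = 2.
Scan r = 27..62 and keep those with exactly 2 one-bits:
r=27=11011 popcount=4 -> skip
r=28=11100 popcount=3 -> skip
r=29=11101 popcount=4 -> skip
r=30=11110 popcount=4 -> skip
r=31=11111 popcount=5 -> skip
r=32=100000 popcount=1 -> skip
r=33=100001 popcount=2 -> KEEP
r=34=100010 popcount=2 -> KEEP
r=35=100011 popcount=3 -> skip
r=36=100100 popcount=2 -> KEEP
r=37=100101 popcount=3 -> skip
r=38=100110 popcount=3 -> skip
r=39=100111 popcount=4 -> skip
r=40=101000 popcount=2 -> KEEP
r=41=101001 popcount=3 -> skip
r=42=101010 popcount=3 -> skip
r=43=101011 popcount=4 -> skip
r=44=101100 popcount=3 -> skip
r=45=101101 popcount=4 -> skip
r=46=101110 popcount=4 -> skip
r=47=101111 popcount=5 -> skip
r=48=110000 popcount=2 -> KEEP
r=49=110001 popcount=3 -> skip
r=50=110010 popcount=3 -> skip
r=51=110011 popcount=4 -> skip
r=52=110100 popcount=3 -> skip
r=53=110101 popcount=4 -> skip
r=54=110110 popcount=4 -> skip
r=55=110111 popcount=5 -> skip
r=56=111000 popcount=3 -> skip
r=57=111001 popcount=4 -> skip
r=58=111010 popcount=4 -> skip
r=59=111011 popcount=5 -> skip
r=60=111100 popcount=4 -> skip
r=61=111101 popcount=5 -> skip
r=62=111110 popcount=5 -> skip
Kept rows: 33 34 36 40 48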